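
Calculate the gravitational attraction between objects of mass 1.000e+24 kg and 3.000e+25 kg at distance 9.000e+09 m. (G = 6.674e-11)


F = G*m1*m2/r^2 = 6.674e-11 * 1.000e+24 * 3.000e+25 / (9.000e+09)^2 = 6.674e-11 * 3.000e+49 / 8.100e+19 = 2.472e+19

2.472e+19 N


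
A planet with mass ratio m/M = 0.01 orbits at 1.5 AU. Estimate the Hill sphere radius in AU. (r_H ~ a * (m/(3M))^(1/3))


r_H = a * (m/3M)^(1/3) = 1.5 * (0.01/3)^(1/3) = 0.2241

0.2241 AU


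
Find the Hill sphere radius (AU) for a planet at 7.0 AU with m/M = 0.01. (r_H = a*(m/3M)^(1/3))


r_H = a * (m/3M)^(1/3) = 7.0 * (0.01/3)^(1/3) = 1.0457

1.0457 AU


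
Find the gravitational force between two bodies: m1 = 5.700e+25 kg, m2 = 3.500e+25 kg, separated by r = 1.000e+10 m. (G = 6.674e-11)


F = G*m1*m2/r^2 = 6.674e-11 * 5.700e+25 * 3.500e+25 / (1.000e+10)^2 = 6.674e-11 * 1.995e+51 / 1.000e+20 = 1.331e+21

1.331e+21 N


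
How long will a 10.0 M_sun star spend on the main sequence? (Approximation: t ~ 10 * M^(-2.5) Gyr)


t = 10 * M^(-2.5) = 10 * 10.0^(-2.5) = 0.0316

0.0316 Gyr


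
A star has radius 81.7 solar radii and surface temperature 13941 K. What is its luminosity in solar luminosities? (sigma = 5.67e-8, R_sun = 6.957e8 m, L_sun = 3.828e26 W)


R = 81.7 * 6.957e8 m = 5.683869e+10 m. L = 4*pi*R^2*sigma*T^4 = 4*pi*(5.683869e+10)^2 * 5.67e-8 * 13941^4 = 8.694743038e+31 W. L/L_sun = 8.694743038e+31 / 3.828e26 = 227135.3981

227135.3981 L_sun


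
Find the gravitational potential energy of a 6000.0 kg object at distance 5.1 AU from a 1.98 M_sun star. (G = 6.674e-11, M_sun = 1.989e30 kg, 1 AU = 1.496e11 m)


M = 1.98 * 1.989e30 kg = 3.93822e+30 kg; r = 5.1 AU * 1.496e11 m/AU = 7.6296e+11 m. U = -GM*m/r = -(6.674e-11 * 3.93822e+30 * 6000.0) / 7.6296e+11 = -2.067e+12

-2.067e+12 J


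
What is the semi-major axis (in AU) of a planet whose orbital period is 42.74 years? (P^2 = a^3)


a = P^(2/3) = 42.74^(2/3) = 12.2243

12.2243 AU


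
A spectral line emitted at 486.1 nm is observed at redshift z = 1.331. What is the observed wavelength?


lam_obs = lam_emit * (1 + z) = 486.1 * (1 + 1.331) = 1133.0991

1133.0991 nm


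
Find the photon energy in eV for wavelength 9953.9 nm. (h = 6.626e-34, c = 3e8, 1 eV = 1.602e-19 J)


E = hc/lambda = 6.626e-34 * 3e8 / 9.954e-06 = 1.997e-20 J = 0.1247 eV

0.1247 eV


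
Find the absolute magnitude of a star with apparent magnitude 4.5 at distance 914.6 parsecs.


M = m - 5*log10(d) + 5 = 4.5 - 5*log10(914.6) + 5 = -5.3062

-5.3062


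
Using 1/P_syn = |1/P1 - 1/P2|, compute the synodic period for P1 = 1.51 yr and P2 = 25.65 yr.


1/P_syn = |1/P1 - 1/P2| = |1/1.51 - 1/25.65| => P_syn = 1.6045

1.6045 years


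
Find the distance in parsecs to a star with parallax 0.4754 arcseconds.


d = 1/p = 1/0.4754 = 2.1035

2.1035 pc


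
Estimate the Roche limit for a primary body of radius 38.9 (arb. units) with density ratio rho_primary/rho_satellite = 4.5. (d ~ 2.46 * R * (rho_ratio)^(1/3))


d_Roche = 2.46 * 38.9 * 4.5^(1/3) = 157.9873

157.9873


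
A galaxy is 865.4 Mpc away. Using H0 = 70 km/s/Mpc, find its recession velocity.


v = H0 * d = 70 * 865.4 = 60578.0

60578.0 km/s


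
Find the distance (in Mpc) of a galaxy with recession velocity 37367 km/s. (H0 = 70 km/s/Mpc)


d = v / H0 = 37367 / 70 = 533.8143

533.8143 Mpc


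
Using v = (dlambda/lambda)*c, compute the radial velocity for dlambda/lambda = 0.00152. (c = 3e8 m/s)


v = (dlambda/lambda) * c = 0.00152 * 3e8 = 456000.0

456000.0 m/s


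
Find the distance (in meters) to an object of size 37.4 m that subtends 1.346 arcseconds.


D = size / theta_rad, theta_rad = 1.346 * pi/(180*3600) = 6.526e-06, D = 5.731e+06

5.731e+06 m


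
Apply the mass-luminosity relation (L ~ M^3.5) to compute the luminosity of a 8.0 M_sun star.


L/L_sun = (M/M_sun)^3.5 = 8.0^3.5 = 1448.1547

1448.1547 L_sun


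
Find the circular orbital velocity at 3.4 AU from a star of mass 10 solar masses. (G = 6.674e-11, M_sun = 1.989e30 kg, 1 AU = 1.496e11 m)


v = sqrt(GM/r) = sqrt(6.674e-11 * 1.989e+31 / 5.086e+11) = 51086.3927

51086.3927 m/s


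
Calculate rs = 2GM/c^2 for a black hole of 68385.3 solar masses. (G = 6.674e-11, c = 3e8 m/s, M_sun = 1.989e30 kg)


M = 68385.3 * 1.989e30 kg = 1.360183617e+35 kg. rs = 2GM/c^2 = 2 * 6.674e-11 * 1.360183617e+35 / (3e8)^2 = 2.017e+08

2.017e+08 m


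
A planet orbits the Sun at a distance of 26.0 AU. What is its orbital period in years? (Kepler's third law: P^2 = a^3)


P = a^(3/2) = 26.0^1.5 = 132.5745

132.5745 years


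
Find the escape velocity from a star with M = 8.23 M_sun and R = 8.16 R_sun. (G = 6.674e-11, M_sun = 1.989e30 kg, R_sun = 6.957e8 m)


M = 8.23 * 1.989e30 kg = 1.636947e+31 kg; R = 8.16 * 6.957e8 m = 5.676912e+09 m. v_esc = sqrt(2GM/R) = sqrt(2 * 6.674e-11 * 1.636947e+31 / 5.676912e+09) = 620396.4829

620396.4829 m/s


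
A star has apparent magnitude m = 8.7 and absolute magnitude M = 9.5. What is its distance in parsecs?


d = 10^((m - M + 5)/5) = 10^((8.7 - 9.5 + 5)/5) = 6.9183

6.9183 pc


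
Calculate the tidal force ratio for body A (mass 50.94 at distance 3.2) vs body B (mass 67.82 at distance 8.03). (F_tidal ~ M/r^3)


Ratio = (M1/r1^3) / (M2/r2^3) = (50.94/3.2^3) / (67.82/8.03^3) = 11.8686

11.8686


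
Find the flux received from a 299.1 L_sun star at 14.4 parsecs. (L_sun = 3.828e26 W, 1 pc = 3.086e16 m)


F = L / (4*pi*d^2) = 1.145e+29 / (4*pi*(4.444e+17)^2) = 4.614e-08

4.614e-08 W/m^2


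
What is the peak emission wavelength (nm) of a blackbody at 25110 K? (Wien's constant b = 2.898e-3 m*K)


lam_max = b / T = 2.898e-3 / 25110 = 1.154e-07 m = 115.4122 nm

115.4122 nm


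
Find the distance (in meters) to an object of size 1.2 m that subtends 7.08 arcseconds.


D = size / theta_rad, theta_rad = 7.08 * pi/(180*3600) = 3.432e-05, D = 34960.1367

34960.1367 m


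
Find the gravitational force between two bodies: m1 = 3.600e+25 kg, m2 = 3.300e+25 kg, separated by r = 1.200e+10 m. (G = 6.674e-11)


F = G*m1*m2/r^2 = 6.674e-11 * 3.600e+25 * 3.300e+25 / (1.200e+10)^2 = 6.674e-11 * 1.188e+51 / 1.440e+20 = 5.506e+20

5.506e+20 N


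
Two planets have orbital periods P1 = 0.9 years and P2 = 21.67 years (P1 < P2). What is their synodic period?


1/P_syn = |1/P1 - 1/P2| = |1/0.9 - 1/21.67| => P_syn = 0.939

0.939 years


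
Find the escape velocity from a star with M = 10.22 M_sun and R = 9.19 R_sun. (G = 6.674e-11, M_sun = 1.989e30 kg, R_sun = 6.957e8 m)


M = 10.22 * 1.989e30 kg = 2.032758e+31 kg; R = 9.19 * 6.957e8 m = 6.393483e+09 m. v_esc = sqrt(2GM/R) = sqrt(2 * 6.674e-11 * 2.032758e+31 / 6.393483e+09) = 651451.639

651451.639 m/s


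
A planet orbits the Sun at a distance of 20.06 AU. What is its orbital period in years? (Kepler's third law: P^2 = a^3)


P = a^(3/2) = 20.06^1.5 = 89.8455

89.8455 years


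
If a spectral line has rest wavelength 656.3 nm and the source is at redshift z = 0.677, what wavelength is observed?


lam_obs = lam_emit * (1 + z) = 656.3 * (1 + 0.677) = 1100.6151

1100.6151 nm


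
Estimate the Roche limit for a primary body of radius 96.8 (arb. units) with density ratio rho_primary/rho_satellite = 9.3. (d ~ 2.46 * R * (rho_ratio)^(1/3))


d_Roche = 2.46 * 96.8 * 9.3^(1/3) = 500.7698

500.7698


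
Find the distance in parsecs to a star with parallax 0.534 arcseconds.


d = 1/p = 1/0.534 = 1.8727

1.8727 pc


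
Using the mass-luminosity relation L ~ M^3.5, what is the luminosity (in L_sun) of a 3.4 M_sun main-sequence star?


L/L_sun = (M/M_sun)^3.5 = 3.4^3.5 = 72.473

72.473 L_sun


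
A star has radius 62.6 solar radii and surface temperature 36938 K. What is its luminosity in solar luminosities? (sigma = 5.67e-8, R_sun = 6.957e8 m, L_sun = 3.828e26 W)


R = 62.6 * 6.957e8 m = 4.355082e+10 m. L = 4*pi*R^2*sigma*T^4 = 4*pi*(4.355082e+10)^2 * 5.67e-8 * 36938^4 = 2.515817327e+33 W. L/L_sun = 2.515817327e+33 / 3.828e26 = 6.572e+06

6.572e+06 L_sun


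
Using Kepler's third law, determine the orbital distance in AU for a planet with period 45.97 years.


a = P^(2/3) = 45.97^(2/3) = 12.8326

12.8326 AU


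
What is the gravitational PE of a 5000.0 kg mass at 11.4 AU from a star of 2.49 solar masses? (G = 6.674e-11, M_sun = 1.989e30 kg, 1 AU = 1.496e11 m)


M = 2.49 * 1.989e30 kg = 4.95261e+30 kg; r = 11.4 AU * 1.496e11 m/AU = 1.70544e+12 m. U = -GM*m/r = -(6.674e-11 * 4.95261e+30 * 5000.0) / 1.70544e+12 = -9.691e+11

-9.691e+11 J


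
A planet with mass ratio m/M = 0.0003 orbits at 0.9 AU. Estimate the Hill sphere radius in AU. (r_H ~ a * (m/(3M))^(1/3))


r_H = a * (m/3M)^(1/3) = 0.9 * (0.0003/3)^(1/3) = 0.0418

0.0418 AU


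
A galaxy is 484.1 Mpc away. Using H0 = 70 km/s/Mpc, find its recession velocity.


v = H0 * d = 70 * 484.1 = 33887.0

33887.0 km/s


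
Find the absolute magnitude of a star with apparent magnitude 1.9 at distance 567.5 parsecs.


M = m - 5*log10(d) + 5 = 1.9 - 5*log10(567.5) + 5 = -6.8698

-6.8698


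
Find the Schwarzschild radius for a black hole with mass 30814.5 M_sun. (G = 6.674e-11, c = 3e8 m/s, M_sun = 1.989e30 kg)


M = 30814.5 * 1.989e30 kg = 6.12900405e+34 kg. rs = 2GM/c^2 = 2 * 6.674e-11 * 6.12900405e+34 / (3e8)^2 = 9.090e+07

9.090e+07 m


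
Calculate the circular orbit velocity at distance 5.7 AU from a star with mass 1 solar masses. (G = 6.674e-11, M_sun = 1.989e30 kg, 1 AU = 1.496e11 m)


v = sqrt(GM/r) = sqrt(6.674e-11 * 1.989e+30 / 8.527e+11) = 12476.9165

12476.9165 m/s


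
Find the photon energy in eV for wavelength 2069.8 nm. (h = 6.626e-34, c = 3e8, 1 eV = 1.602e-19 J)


E = hc/lambda = 6.626e-34 * 3e8 / 2.070e-06 = 9.604e-20 J = 0.5995 eV

0.5995 eV


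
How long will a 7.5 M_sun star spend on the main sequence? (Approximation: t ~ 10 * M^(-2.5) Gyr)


t = 10 * M^(-2.5) = 10 * 7.5^(-2.5) = 0.0649

0.0649 Gyr


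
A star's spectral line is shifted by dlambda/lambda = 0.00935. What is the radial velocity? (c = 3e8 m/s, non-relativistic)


v = (dlambda/lambda) * c = 0.00935 * 3e8 = 2.805e+06

2.805e+06 m/s


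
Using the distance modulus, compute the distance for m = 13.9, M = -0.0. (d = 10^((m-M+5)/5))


d = 10^((m - M + 5)/5) = 10^((13.9 - -0.0 + 5)/5) = 6025.5959

6025.5959 pc


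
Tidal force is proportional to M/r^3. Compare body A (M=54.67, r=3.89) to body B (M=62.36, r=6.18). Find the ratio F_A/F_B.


Ratio = (M1/r1^3) / (M2/r2^3) = (54.67/3.89^3) / (62.36/6.18^3) = 3.5153

3.5153


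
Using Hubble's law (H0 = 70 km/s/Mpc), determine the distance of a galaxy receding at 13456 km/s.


d = v / H0 = 13456 / 70 = 192.2286

192.2286 Mpc


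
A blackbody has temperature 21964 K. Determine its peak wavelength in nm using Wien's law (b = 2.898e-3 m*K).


lam_max = b / T = 2.898e-3 / 21964 = 1.319e-07 m = 131.9432 nm

131.9432 nm


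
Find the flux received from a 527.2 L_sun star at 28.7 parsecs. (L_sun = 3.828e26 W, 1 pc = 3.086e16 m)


F = L / (4*pi*d^2) = 2.018e+29 / (4*pi*(8.857e+17)^2) = 2.047e-08

2.047e-08 W/m^2


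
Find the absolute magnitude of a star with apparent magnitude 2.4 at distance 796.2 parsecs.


M = m - 5*log10(d) + 5 = 2.4 - 5*log10(796.2) + 5 = -7.1051

-7.1051


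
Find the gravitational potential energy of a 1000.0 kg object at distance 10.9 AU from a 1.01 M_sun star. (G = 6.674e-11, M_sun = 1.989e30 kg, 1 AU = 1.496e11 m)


M = 1.01 * 1.989e30 kg = 2.00889e+30 kg; r = 10.9 AU * 1.496e11 m/AU = 1.63064e+12 m. U = -GM*m/r = -(6.674e-11 * 2.00889e+30 * 1000.0) / 1.63064e+12 = -8.222e+10

-8.222e+10 J


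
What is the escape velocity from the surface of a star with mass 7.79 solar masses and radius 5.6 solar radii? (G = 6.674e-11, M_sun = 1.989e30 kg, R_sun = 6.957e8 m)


M = 7.79 * 1.989e30 kg = 1.549431e+31 kg; R = 5.6 * 6.957e8 m = 3.89592e+09 m. v_esc = sqrt(2GM/R) = sqrt(2 * 6.674e-11 * 1.549431e+31 / 3.89592e+09) = 728600.0626

728600.0626 m/s


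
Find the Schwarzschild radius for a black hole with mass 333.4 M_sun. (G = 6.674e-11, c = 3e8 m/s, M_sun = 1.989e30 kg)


M = 333.4 * 1.989e30 kg = 6.631326e+32 kg. rs = 2GM/c^2 = 2 * 6.674e-11 * 6.631326e+32 / (3e8)^2 = 983499.3272

983499.3272 m


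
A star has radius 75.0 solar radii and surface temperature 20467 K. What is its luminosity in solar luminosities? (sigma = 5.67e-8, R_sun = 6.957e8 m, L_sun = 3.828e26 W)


R = 75.0 * 6.957e8 m = 5.21775e+10 m. L = 4*pi*R^2*sigma*T^4 = 4*pi*(5.21775e+10)^2 * 5.67e-8 * 20467^4 = 3.403895468e+32 W. L/L_sun = 3.403895468e+32 / 3.828e26 = 889209.8924

889209.8924 L_sun


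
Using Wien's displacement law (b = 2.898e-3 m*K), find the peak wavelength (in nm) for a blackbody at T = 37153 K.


lam_max = b / T = 2.898e-3 / 37153 = 7.800e-08 m = 78.0018 nm

78.0018 nm


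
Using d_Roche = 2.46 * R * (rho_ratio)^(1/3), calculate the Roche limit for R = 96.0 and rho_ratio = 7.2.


d_Roche = 2.46 * 96.0 * 7.2^(1/3) = 456.0199

456.0199


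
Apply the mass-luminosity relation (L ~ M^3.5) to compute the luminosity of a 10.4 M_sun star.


L/L_sun = (M/M_sun)^3.5 = 10.4^3.5 = 3627.5774

3627.5774 L_sun


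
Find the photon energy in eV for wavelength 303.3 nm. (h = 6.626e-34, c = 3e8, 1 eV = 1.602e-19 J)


E = hc/lambda = 6.626e-34 * 3e8 / 3.033e-07 = 6.554e-19 J = 4.0911 eV

4.0911 eV


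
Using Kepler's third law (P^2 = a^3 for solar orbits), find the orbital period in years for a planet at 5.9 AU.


P = a^(3/2) = 5.9^1.5 = 14.3311

14.3311 years


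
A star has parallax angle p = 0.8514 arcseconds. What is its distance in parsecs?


d = 1/p = 1/0.8514 = 1.1745

1.1745 pc


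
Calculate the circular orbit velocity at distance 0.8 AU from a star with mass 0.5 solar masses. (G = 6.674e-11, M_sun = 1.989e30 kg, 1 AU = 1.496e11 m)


v = sqrt(GM/r) = sqrt(6.674e-11 * 9.945e+29 / 1.197e+11) = 23549.6634

23549.6634 m/s


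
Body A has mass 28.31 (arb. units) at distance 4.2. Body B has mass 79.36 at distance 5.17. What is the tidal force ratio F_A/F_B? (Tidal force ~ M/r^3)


Ratio = (M1/r1^3) / (M2/r2^3) = (28.31/4.2^3) / (79.36/5.17^3) = 0.6654

0.6654


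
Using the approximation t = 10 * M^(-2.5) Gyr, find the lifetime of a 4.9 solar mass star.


t = 10 * M^(-2.5) = 10 * 4.9^(-2.5) = 0.1882

0.1882 Gyr


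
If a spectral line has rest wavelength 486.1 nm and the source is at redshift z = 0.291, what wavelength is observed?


lam_obs = lam_emit * (1 + z) = 486.1 * (1 + 0.291) = 627.5551

627.5551 nm


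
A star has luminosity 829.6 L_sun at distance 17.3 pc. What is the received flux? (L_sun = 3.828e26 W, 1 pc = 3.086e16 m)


F = L / (4*pi*d^2) = 3.176e+29 / (4*pi*(5.339e+17)^2) = 8.866e-08

8.866e-08 W/m^2


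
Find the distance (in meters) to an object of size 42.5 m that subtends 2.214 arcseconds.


D = size / theta_rad, theta_rad = 2.214 * pi/(180*3600) = 1.073e-05, D = 3.959e+06

3.959e+06 m


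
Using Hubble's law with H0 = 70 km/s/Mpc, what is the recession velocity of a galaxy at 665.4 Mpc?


v = H0 * d = 70 * 665.4 = 46578.0

46578.0 km/s


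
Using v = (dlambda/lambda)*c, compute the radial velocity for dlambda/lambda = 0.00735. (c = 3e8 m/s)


v = (dlambda/lambda) * c = 0.00735 * 3e8 = 2.205e+06

2.205e+06 m/s


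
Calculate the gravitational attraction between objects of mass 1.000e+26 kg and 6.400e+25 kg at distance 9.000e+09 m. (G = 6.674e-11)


F = G*m1*m2/r^2 = 6.674e-11 * 1.000e+26 * 6.400e+25 / (9.000e+09)^2 = 6.674e-11 * 6.400e+51 / 8.100e+19 = 5.273e+21

5.273e+21 N


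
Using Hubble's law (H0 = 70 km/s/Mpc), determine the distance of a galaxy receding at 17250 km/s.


d = v / H0 = 17250 / 70 = 246.4286

246.4286 Mpc


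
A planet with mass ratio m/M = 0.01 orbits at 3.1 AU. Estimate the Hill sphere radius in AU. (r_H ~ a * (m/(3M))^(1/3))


r_H = a * (m/3M)^(1/3) = 3.1 * (0.01/3)^(1/3) = 0.4631

0.4631 AU


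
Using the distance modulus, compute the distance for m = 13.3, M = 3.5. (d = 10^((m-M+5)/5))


d = 10^((m - M + 5)/5) = 10^((13.3 - 3.5 + 5)/5) = 912.0108

912.0108 pc


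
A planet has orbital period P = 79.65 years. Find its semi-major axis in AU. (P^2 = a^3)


a = P^(2/3) = 79.65^(2/3) = 18.5122

18.5122 AU


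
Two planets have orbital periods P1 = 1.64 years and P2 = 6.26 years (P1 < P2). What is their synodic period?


1/P_syn = |1/P1 - 1/P2| = |1/1.64 - 1/6.26| => P_syn = 2.2222

2.2222 years


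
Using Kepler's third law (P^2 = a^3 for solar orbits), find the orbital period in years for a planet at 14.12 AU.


P = a^(3/2) = 14.12^1.5 = 53.0581

53.0581 years


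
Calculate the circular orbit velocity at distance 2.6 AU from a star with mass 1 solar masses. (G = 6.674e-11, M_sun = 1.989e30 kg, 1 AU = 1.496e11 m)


v = sqrt(GM/r) = sqrt(6.674e-11 * 1.989e+30 / 3.890e+11) = 18473.8759

18473.8759 m/s


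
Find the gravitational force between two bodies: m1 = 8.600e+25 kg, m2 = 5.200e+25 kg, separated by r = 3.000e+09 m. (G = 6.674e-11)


F = G*m1*m2/r^2 = 6.674e-11 * 8.600e+25 * 5.200e+25 / (3.000e+09)^2 = 6.674e-11 * 4.472e+51 / 9.000e+18 = 3.316e+22

3.316e+22 N


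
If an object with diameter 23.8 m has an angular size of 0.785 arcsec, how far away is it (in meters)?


D = size / theta_rad, theta_rad = 0.785 * pi/(180*3600) = 3.806e-06, D = 6.254e+06

6.254e+06 m


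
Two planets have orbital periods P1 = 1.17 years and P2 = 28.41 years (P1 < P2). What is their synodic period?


1/P_syn = |1/P1 - 1/P2| = |1/1.17 - 1/28.41| => P_syn = 1.2203

1.2203 years


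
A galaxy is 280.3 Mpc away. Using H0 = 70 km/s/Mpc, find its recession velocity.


v = H0 * d = 70 * 280.3 = 19621.0

19621.0 km/s


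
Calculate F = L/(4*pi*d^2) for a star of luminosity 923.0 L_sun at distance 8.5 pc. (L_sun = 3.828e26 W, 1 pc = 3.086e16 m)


F = L / (4*pi*d^2) = 3.533e+29 / (4*pi*(2.623e+17)^2) = 4.086e-07

4.086e-07 W/m^2


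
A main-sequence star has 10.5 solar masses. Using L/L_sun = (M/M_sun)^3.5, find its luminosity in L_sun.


L/L_sun = (M/M_sun)^3.5 = 10.5^3.5 = 3751.1337

3751.1337 L_sun


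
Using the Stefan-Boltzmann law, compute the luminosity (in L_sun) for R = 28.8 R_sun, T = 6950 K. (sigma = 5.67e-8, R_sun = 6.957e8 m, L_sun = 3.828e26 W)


R = 28.8 * 6.957e8 m = 2.003616e+10 m. L = 4*pi*R^2*sigma*T^4 = 4*pi*(2.003616e+10)^2 * 5.67e-8 * 6950^4 = 6.673614614e+29 W. L/L_sun = 6.673614614e+29 / 3.828e26 = 1743.3685

1743.3685 L_sun


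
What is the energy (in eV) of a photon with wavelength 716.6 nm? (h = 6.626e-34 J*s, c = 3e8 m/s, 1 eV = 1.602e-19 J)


E = hc/lambda = 6.626e-34 * 3e8 / 7.166e-07 = 2.774e-19 J = 1.7315 eV

1.7315 eV


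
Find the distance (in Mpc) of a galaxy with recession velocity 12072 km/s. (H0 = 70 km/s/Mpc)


d = v / H0 = 12072 / 70 = 172.4571

172.4571 Mpc


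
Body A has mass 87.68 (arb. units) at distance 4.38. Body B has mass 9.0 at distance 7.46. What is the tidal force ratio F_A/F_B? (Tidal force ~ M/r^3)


Ratio = (M1/r1^3) / (M2/r2^3) = (87.68/4.38^3) / (9.0/7.46^3) = 48.134

48.134


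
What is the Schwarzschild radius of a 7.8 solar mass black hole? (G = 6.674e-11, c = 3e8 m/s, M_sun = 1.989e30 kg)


M = 7.8 * 1.989e30 kg = 1.55142e+31 kg. rs = 2GM/c^2 = 2 * 6.674e-11 * 1.55142e+31 / (3e8)^2 = 23009.2824

23009.2824 m


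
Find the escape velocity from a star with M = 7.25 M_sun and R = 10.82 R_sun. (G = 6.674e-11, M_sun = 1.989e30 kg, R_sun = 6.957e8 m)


M = 7.25 * 1.989e30 kg = 1.442025e+31 kg; R = 10.82 * 6.957e8 m = 7.527474e+09 m. v_esc = sqrt(2GM/R) = sqrt(2 * 6.674e-11 * 1.442025e+31 / 7.527474e+09) = 505673.1122

505673.1122 m/s


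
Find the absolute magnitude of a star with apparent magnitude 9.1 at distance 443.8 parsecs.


M = m - 5*log10(d) + 5 = 9.1 - 5*log10(443.8) + 5 = 0.8641

0.8641


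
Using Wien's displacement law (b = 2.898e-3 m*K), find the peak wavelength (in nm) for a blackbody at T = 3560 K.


lam_max = b / T = 2.898e-3 / 3560 = 8.140e-07 m = 814.0449 nm

814.0449 nm


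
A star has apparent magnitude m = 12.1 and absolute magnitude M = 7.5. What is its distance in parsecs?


d = 10^((m - M + 5)/5) = 10^((12.1 - 7.5 + 5)/5) = 83.1764

83.1764 pc


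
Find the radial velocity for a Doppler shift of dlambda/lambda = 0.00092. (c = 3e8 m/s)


v = (dlambda/lambda) * c = 0.00092 * 3e8 = 276000.0

276000.0 m/s


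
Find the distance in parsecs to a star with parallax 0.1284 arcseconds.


d = 1/p = 1/0.1284 = 7.7882

7.7882 pc


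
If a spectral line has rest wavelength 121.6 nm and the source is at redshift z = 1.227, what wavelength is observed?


lam_obs = lam_emit * (1 + z) = 121.6 * (1 + 1.227) = 270.8032

270.8032 nm


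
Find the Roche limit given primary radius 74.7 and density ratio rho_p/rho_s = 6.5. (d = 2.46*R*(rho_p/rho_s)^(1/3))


d_Roche = 2.46 * 74.7 * 6.5^(1/3) = 342.9469

342.9469


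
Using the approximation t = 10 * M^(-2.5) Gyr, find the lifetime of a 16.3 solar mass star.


t = 10 * M^(-2.5) = 10 * 16.3^(-2.5) = 0.0093

0.0093 Gyr


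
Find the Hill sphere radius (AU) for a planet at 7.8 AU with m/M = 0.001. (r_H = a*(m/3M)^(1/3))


r_H = a * (m/3M)^(1/3) = 7.8 * (0.001/3)^(1/3) = 0.5408

0.5408 AU


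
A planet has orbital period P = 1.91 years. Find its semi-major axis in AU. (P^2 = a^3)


a = P^(2/3) = 1.91^(2/3) = 1.5394

1.5394 AU


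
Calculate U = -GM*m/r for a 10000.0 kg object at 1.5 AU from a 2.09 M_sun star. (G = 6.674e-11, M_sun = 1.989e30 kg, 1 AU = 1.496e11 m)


M = 2.09 * 1.989e30 kg = 4.15701e+30 kg; r = 1.5 AU * 1.496e11 m/AU = 2.244e+11 m. U = -GM*m/r = -(6.674e-11 * 4.15701e+30 * 10000.0) / 2.244e+11 = -1.236e+13

-1.236e+13 J


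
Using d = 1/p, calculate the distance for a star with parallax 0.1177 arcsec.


d = 1/p = 1/0.1177 = 8.4962

8.4962 pc


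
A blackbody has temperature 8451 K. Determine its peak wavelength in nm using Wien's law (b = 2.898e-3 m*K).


lam_max = b / T = 2.898e-3 / 8451 = 3.429e-07 m = 342.918 nm

342.918 nm


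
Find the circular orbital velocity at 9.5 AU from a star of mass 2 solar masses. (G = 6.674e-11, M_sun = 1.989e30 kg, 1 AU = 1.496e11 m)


v = sqrt(GM/r) = sqrt(6.674e-11 * 3.978e+30 / 1.421e+12) = 13667.7772

13667.7772 m/s


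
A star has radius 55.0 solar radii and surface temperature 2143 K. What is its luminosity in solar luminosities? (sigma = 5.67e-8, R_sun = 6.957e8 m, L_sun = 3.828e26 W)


R = 55.0 * 6.957e8 m = 3.82635e+10 m. L = 4*pi*R^2*sigma*T^4 = 4*pi*(3.82635e+10)^2 * 5.67e-8 * 2143^4 = 2.200143424e+28 W. L/L_sun = 2.200143424e+28 / 3.828e26 = 57.475

57.475 L_sun


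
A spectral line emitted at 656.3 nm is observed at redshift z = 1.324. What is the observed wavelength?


lam_obs = lam_emit * (1 + z) = 656.3 * (1 + 1.324) = 1525.2412

1525.2412 nm


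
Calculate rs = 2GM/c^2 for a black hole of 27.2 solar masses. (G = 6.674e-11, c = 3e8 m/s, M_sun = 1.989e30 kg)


M = 27.2 * 1.989e30 kg = 5.41008e+31 kg. rs = 2GM/c^2 = 2 * 6.674e-11 * 5.41008e+31 / (3e8)^2 = 80237.4976

80237.4976 m


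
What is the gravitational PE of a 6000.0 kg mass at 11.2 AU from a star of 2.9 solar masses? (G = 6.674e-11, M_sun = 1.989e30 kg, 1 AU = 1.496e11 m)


M = 2.9 * 1.989e30 kg = 5.7681e+30 kg; r = 11.2 AU * 1.496e11 m/AU = 1.67552e+12 m. U = -GM*m/r = -(6.674e-11 * 5.7681e+30 * 6000.0) / 1.67552e+12 = -1.379e+12

-1.379e+12 J


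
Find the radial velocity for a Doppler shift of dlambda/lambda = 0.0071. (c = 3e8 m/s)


v = (dlambda/lambda) * c = 0.0071 * 3e8 = 2.130e+06

2.130e+06 m/s


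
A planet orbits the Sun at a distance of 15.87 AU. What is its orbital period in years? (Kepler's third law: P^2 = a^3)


P = a^(3/2) = 15.87^1.5 = 63.2216

63.2216 years


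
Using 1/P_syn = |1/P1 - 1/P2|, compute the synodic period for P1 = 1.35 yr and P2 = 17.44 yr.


1/P_syn = |1/P1 - 1/P2| = |1/1.35 - 1/17.44| => P_syn = 1.4633

1.4633 years


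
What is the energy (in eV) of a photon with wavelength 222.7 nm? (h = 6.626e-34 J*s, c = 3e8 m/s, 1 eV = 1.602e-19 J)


E = hc/lambda = 6.626e-34 * 3e8 / 2.227e-07 = 8.926e-19 J = 5.5717 eV

5.5717 eV


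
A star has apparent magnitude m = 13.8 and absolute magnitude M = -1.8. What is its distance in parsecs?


d = 10^((m - M + 5)/5) = 10^((13.8 - -1.8 + 5)/5) = 13182.5674

13182.5674 pc


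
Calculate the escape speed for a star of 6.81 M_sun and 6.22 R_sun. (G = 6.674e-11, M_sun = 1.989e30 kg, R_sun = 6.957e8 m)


M = 6.81 * 1.989e30 kg = 1.354509e+31 kg; R = 6.22 * 6.957e8 m = 4.327254e+09 m. v_esc = sqrt(2GM/R) = sqrt(2 * 6.674e-11 * 1.354509e+31 / 4.327254e+09) = 646387.3558

646387.3558 m/s


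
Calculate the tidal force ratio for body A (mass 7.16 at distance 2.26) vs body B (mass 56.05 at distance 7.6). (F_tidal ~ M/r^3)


Ratio = (M1/r1^3) / (M2/r2^3) = (7.16/2.26^3) / (56.05/7.6^3) = 4.8579

4.8579


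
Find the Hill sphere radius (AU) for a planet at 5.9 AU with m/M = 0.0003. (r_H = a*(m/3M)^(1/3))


r_H = a * (m/3M)^(1/3) = 5.9 * (0.0003/3)^(1/3) = 0.2739

0.2739 AU


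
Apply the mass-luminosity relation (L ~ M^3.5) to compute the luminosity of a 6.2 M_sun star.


L/L_sun = (M/M_sun)^3.5 = 6.2^3.5 = 593.4319

593.4319 L_sun


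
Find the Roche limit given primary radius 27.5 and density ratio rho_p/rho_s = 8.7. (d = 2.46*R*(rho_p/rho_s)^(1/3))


d_Roche = 2.46 * 27.5 * 8.7^(1/3) = 139.1364

139.1364


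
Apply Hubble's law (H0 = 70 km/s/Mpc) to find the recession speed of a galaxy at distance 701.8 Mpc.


v = H0 * d = 70 * 701.8 = 49126.0

49126.0 km/s


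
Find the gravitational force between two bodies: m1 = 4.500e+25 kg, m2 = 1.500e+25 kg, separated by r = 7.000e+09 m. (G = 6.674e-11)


F = G*m1*m2/r^2 = 6.674e-11 * 4.500e+25 * 1.500e+25 / (7.000e+09)^2 = 6.674e-11 * 6.750e+50 / 4.900e+19 = 9.194e+20

9.194e+20 N


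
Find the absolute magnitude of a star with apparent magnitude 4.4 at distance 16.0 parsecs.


M = m - 5*log10(d) + 5 = 4.4 - 5*log10(16.0) + 5 = 3.3794

3.3794


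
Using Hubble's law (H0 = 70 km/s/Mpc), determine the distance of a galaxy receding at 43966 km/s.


d = v / H0 = 43966 / 70 = 628.0857

628.0857 Mpc


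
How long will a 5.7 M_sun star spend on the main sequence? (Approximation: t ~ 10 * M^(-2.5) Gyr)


t = 10 * M^(-2.5) = 10 * 5.7^(-2.5) = 0.1289

0.1289 Gyr


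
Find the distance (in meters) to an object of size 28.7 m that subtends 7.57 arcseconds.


D = size / theta_rad, theta_rad = 7.57 * pi/(180*3600) = 3.670e-05, D = 782007.918

782007.918 m


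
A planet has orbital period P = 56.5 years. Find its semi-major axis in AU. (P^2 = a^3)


a = P^(2/3) = 56.5^(2/3) = 14.7242

14.7242 AU


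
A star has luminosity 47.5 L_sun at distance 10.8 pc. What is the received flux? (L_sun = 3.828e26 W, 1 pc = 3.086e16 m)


F = L / (4*pi*d^2) = 1.818e+28 / (4*pi*(3.333e+17)^2) = 1.303e-08

1.303e-08 W/m^2


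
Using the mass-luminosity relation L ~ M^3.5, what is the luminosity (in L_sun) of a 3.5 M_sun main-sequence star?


L/L_sun = (M/M_sun)^3.5 = 3.5^3.5 = 80.2118

80.2118 L_sun


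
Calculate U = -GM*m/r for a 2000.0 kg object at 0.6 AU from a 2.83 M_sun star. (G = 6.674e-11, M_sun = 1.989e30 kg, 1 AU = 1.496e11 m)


M = 2.83 * 1.989e30 kg = 5.62887e+30 kg; r = 0.6 AU * 1.496e11 m/AU = 8.976e+10 m. U = -GM*m/r = -(6.674e-11 * 5.62887e+30 * 2000.0) / 8.976e+10 = -8.371e+12

-8.371e+12 J


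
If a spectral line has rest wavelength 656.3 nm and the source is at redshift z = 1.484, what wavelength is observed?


lam_obs = lam_emit * (1 + z) = 656.3 * (1 + 1.484) = 1630.2492

1630.2492 nm


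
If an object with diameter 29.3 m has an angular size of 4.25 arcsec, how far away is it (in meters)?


D = size / theta_rad, theta_rad = 4.25 * pi/(180*3600) = 2.060e-05, D = 1.422e+06

1.422e+06 m


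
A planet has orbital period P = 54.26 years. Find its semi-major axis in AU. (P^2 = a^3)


a = P^(2/3) = 54.26^(2/3) = 14.3324

14.3324 AU


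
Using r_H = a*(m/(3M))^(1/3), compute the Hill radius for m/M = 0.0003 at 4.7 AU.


r_H = a * (m/3M)^(1/3) = 4.7 * (0.0003/3)^(1/3) = 0.2182

0.2182 AU


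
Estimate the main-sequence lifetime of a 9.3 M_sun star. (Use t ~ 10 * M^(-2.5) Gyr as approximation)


t = 10 * M^(-2.5) = 10 * 9.3^(-2.5) = 0.0379

0.0379 Gyr


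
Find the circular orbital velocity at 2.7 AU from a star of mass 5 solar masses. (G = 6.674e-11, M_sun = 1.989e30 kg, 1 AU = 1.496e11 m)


v = sqrt(GM/r) = sqrt(6.674e-11 * 9.945e+30 / 4.039e+11) = 40536.6463

40536.6463 m/s


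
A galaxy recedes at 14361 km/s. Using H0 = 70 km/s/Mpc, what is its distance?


d = v / H0 = 14361 / 70 = 205.1571

205.1571 Mpc


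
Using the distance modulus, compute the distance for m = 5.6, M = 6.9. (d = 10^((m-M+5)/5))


d = 10^((m - M + 5)/5) = 10^((5.6 - 6.9 + 5)/5) = 5.4954

5.4954 pc


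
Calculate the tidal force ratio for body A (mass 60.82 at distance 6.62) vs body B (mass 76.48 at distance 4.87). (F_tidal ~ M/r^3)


Ratio = (M1/r1^3) / (M2/r2^3) = (60.82/6.62^3) / (76.48/4.87^3) = 0.3166

0.3166


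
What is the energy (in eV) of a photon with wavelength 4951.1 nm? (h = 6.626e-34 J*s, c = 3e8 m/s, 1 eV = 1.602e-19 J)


E = hc/lambda = 6.626e-34 * 3e8 / 4.951e-06 = 4.015e-20 J = 0.2506 eV

0.2506 eV


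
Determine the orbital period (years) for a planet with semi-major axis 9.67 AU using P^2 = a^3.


P = a^(3/2) = 9.67^1.5 = 30.0704

30.0704 years


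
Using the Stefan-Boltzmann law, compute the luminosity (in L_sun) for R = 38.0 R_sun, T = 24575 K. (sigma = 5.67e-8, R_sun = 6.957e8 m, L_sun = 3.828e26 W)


R = 38.0 * 6.957e8 m = 2.64366e+10 m. L = 4*pi*R^2*sigma*T^4 = 4*pi*(2.64366e+10)^2 * 5.67e-8 * 24575^4 = 1.81626088e+32 W. L/L_sun = 1.81626088e+32 / 3.828e26 = 474467.3145

474467.3145 L_sun


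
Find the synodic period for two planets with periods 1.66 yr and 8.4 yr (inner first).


1/P_syn = |1/P1 - 1/P2| = |1/1.66 - 1/8.4| => P_syn = 2.0688

2.0688 years


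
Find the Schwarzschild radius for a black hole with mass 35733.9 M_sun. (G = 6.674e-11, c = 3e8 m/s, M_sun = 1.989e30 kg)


M = 35733.9 * 1.989e30 kg = 7.10747271e+34 kg. rs = 2GM/c^2 = 2 * 6.674e-11 * 7.10747271e+34 / (3e8)^2 = 1.054e+08

1.054e+08 m


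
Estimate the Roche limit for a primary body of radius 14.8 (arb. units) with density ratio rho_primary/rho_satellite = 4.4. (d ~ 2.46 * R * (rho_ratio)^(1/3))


d_Roche = 2.46 * 14.8 * 4.4^(1/3) = 59.6597

59.6597


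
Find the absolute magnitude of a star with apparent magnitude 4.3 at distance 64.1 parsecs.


M = m - 5*log10(d) + 5 = 4.3 - 5*log10(64.1) + 5 = 0.2657

0.2657


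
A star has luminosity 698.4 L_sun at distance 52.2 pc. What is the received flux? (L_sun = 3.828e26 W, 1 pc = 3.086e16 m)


F = L / (4*pi*d^2) = 2.673e+29 / (4*pi*(1.611e+18)^2) = 8.198e-09

8.198e-09 W/m^2


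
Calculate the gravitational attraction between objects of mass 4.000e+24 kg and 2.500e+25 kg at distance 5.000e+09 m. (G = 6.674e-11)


F = G*m1*m2/r^2 = 6.674e-11 * 4.000e+24 * 2.500e+25 / (5.000e+09)^2 = 6.674e-11 * 1.000e+50 / 2.500e+19 = 2.670e+20

2.670e+20 N


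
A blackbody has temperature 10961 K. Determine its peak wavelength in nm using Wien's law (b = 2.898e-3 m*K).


lam_max = b / T = 2.898e-3 / 10961 = 2.644e-07 m = 264.3919 nm

264.3919 nm


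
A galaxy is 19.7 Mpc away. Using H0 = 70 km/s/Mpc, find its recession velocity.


v = H0 * d = 70 * 19.7 = 1379.0

1379.0 km/s


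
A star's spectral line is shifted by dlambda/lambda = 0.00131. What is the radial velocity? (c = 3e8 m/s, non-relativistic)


v = (dlambda/lambda) * c = 0.00131 * 3e8 = 393000.0

393000.0 m/s


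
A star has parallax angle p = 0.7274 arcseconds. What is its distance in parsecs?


d = 1/p = 1/0.7274 = 1.3748

1.3748 pc


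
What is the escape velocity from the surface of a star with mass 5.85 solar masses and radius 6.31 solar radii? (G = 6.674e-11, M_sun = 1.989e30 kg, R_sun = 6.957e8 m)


M = 5.85 * 1.989e30 kg = 1.163565e+31 kg; R = 6.31 * 6.957e8 m = 4.389867e+09 m. v_esc = sqrt(2GM/R) = sqrt(2 * 6.674e-11 * 1.163565e+31 / 4.389867e+09) = 594809.2892

594809.2892 m/s


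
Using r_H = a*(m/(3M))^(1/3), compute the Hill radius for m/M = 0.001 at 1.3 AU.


r_H = a * (m/3M)^(1/3) = 1.3 * (0.001/3)^(1/3) = 0.0901

0.0901 AU


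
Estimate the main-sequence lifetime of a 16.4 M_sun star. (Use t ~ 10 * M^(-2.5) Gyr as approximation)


t = 10 * M^(-2.5) = 10 * 16.4^(-2.5) = 0.0092

0.0092 Gyr


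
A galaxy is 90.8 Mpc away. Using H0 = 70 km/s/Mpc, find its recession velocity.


v = H0 * d = 70 * 90.8 = 6356.0

6356.0 km/s


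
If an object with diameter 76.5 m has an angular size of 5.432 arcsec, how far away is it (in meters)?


D = size / theta_rad, theta_rad = 5.432 * pi/(180*3600) = 2.634e-05, D = 2.905e+06

2.905e+06 m


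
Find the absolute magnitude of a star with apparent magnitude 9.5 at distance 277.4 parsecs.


M = m - 5*log10(d) + 5 = 9.5 - 5*log10(277.4) + 5 = 2.2845

2.2845


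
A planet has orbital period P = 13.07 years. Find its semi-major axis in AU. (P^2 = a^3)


a = P^(2/3) = 13.07^(2/3) = 5.5486

5.5486 AU


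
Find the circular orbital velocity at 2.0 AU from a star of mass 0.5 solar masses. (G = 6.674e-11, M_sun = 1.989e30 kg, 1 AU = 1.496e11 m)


v = sqrt(GM/r) = sqrt(6.674e-11 * 9.945e+29 / 2.992e+11) = 14894.1149

14894.1149 m/s


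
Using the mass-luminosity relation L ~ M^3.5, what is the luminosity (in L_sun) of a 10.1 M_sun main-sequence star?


L/L_sun = (M/M_sun)^3.5 = 10.1^3.5 = 3274.3478

3274.3478 L_sun


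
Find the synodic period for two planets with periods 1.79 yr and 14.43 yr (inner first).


1/P_syn = |1/P1 - 1/P2| = |1/1.79 - 1/14.43| => P_syn = 2.0435

2.0435 years


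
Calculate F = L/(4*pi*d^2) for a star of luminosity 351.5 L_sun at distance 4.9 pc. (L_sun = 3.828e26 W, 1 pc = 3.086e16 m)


F = L / (4*pi*d^2) = 1.346e+29 / (4*pi*(1.512e+17)^2) = 4.683e-07

4.683e-07 W/m^2


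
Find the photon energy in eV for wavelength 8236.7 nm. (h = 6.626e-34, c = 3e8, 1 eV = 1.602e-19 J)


E = hc/lambda = 6.626e-34 * 3e8 / 8.237e-06 = 2.413e-20 J = 0.1506 eV

0.1506 eV


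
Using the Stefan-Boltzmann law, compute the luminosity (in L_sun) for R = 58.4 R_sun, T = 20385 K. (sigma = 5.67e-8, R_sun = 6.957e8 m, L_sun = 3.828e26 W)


R = 58.4 * 6.957e8 m = 4.062888e+10 m. L = 4*pi*R^2*sigma*T^4 = 4*pi*(4.062888e+10)^2 * 5.67e-8 * 20385^4 = 2.030979253e+32 W. L/L_sun = 2.030979253e+32 / 3.828e26 = 530558.8435

530558.8435 L_sun


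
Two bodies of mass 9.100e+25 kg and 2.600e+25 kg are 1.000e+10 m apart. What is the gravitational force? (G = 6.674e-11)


F = G*m1*m2/r^2 = 6.674e-11 * 9.100e+25 * 2.600e+25 / (1.000e+10)^2 = 6.674e-11 * 2.366e+51 / 1.000e+20 = 1.579e+21

1.579e+21 N


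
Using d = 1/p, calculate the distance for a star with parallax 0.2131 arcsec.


d = 1/p = 1/0.2131 = 4.6926

4.6926 pc


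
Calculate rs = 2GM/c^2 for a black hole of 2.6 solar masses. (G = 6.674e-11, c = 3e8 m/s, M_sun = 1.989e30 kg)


M = 2.6 * 1.989e30 kg = 5.1714e+30 kg. rs = 2GM/c^2 = 2 * 6.674e-11 * 5.1714e+30 / (3e8)^2 = 7669.7608

7669.7608 m


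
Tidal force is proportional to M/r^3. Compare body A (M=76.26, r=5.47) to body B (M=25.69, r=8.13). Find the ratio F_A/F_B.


Ratio = (M1/r1^3) / (M2/r2^3) = (76.26/5.47^3) / (25.69/8.13^3) = 9.7464

9.7464


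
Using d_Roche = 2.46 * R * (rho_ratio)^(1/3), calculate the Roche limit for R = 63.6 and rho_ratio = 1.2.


d_Roche = 2.46 * 63.6 * 1.2^(1/3) = 166.2593

166.2593


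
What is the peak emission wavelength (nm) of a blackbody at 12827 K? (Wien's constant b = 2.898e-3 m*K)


lam_max = b / T = 2.898e-3 / 12827 = 2.259e-07 m = 225.9297 nm

225.9297 nm


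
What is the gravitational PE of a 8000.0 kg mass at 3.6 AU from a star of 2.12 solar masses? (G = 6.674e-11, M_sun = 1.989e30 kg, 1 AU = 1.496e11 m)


M = 2.12 * 1.989e30 kg = 4.21668e+30 kg; r = 3.6 AU * 1.496e11 m/AU = 5.3856e+11 m. U = -GM*m/r = -(6.674e-11 * 4.21668e+30 * 8000.0) / 5.3856e+11 = -4.180e+12

-4.180e+12 J


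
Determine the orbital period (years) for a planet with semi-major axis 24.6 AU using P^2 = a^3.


P = a^(3/2) = 24.6^1.5 = 122.012

122.012 years


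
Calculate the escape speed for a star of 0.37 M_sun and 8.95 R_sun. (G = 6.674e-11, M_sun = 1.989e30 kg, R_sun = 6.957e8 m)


M = 0.37 * 1.989e30 kg = 7.3593e+29 kg; R = 8.95 * 6.957e8 m = 6.226515e+09 m. v_esc = sqrt(2GM/R) = sqrt(2 * 6.674e-11 * 7.3593e+29 / 6.226515e+09) = 125604.105

125604.105 m/s


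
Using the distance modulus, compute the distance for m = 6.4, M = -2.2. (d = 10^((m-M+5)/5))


d = 10^((m - M + 5)/5) = 10^((6.4 - -2.2 + 5)/5) = 524.8075

524.8075 pc


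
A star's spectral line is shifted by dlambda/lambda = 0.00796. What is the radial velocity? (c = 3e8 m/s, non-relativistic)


v = (dlambda/lambda) * c = 0.00796 * 3e8 = 2.388e+06

2.388e+06 m/s


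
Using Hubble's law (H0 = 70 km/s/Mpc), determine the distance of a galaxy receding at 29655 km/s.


d = v / H0 = 29655 / 70 = 423.6429

423.6429 Mpc


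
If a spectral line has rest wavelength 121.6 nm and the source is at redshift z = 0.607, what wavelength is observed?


lam_obs = lam_emit * (1 + z) = 121.6 * (1 + 0.607) = 195.4112

195.4112 nm


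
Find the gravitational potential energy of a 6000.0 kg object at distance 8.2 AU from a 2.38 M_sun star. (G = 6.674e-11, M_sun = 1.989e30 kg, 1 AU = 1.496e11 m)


M = 2.38 * 1.989e30 kg = 4.73382e+30 kg; r = 8.2 AU * 1.496e11 m/AU = 1.22672e+12 m. U = -GM*m/r = -(6.674e-11 * 4.73382e+30 * 6000.0) / 1.22672e+12 = -1.545e+12

-1.545e+12 J


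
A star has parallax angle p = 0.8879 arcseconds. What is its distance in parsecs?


d = 1/p = 1/0.8879 = 1.1263

1.1263 pc


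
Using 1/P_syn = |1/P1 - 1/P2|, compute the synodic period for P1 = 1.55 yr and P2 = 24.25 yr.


1/P_syn = |1/P1 - 1/P2| = |1/1.55 - 1/24.25| => P_syn = 1.6558

1.6558 years


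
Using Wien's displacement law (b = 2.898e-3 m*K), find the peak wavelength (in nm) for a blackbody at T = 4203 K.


lam_max = b / T = 2.898e-3 / 4203 = 6.895e-07 m = 689.5075 nm

689.5075 nm


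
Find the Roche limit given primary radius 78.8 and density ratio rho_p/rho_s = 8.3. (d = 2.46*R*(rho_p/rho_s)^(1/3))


d_Roche = 2.46 * 78.8 * 8.3^(1/3) = 392.4829

392.4829


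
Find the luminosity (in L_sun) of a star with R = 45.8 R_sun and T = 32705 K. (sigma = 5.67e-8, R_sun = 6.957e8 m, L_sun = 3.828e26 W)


R = 45.8 * 6.957e8 m = 3.186306e+10 m. L = 4*pi*R^2*sigma*T^4 = 4*pi*(3.186306e+10)^2 * 5.67e-8 * 32705^4 = 8.276076559e+32 W. L/L_sun = 8.276076559e+32 / 3.828e26 = 2.162e+06

2.162e+06 L_sun


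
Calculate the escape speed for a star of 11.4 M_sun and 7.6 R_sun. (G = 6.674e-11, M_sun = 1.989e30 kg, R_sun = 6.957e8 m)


M = 11.4 * 1.989e30 kg = 2.26746e+31 kg; R = 7.6 * 6.957e8 m = 5.28732e+09 m. v_esc = sqrt(2GM/R) = sqrt(2 * 6.674e-11 * 2.26746e+31 / 5.28732e+09) = 756589.1665

756589.1665 m/s


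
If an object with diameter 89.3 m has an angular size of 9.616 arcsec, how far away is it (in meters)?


D = size / theta_rad, theta_rad = 9.616 * pi/(180*3600) = 4.662e-05, D = 1.915e+06

1.915e+06 m


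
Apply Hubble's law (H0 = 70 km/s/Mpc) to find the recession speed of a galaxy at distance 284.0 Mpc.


v = H0 * d = 70 * 284.0 = 19880.0

19880.0 km/s


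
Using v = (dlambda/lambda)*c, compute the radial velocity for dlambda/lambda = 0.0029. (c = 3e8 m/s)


v = (dlambda/lambda) * c = 0.0029 * 3e8 = 870000.0

870000.0 m/s
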